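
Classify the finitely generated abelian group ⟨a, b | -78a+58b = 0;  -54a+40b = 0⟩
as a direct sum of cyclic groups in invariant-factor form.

Answer: M ≅ ℤ/2 ⊕ ℤ/6

Derivation:
rank_ℚ(R)=2; free=2−2=0
SNF(R) diag = [2, 6] → torsion [2, 6]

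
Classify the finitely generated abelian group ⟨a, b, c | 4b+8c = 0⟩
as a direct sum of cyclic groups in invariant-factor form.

Answer: M ≅ ℤ^2 ⊕ ℤ/4

Derivation:
rank_ℚ(R)=1; free=3−1=2
SNF(R) diag = [4] → torsion [4]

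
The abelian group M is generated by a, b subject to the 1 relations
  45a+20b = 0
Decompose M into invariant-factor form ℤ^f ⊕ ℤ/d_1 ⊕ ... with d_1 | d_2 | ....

rank_ℚ(R)=1; free=2−1=1
SNF(R) diag = [5] → torsion [5]

Answer: M ≅ ℤ^1 ⊕ ℤ/5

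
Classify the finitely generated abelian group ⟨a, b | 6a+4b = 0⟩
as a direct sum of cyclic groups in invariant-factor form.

rank_ℚ(R)=1; free=2−1=1
SNF(R) diag = [2] → torsion [2]

Answer: M ≅ ℤ^1 ⊕ ℤ/2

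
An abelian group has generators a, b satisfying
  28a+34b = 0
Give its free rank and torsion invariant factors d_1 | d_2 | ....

rank_ℚ(R)=1; free=2−1=1
SNF(R) diag = [2] → torsion [2]

Answer: M ≅ ℤ^1 ⊕ ℤ/2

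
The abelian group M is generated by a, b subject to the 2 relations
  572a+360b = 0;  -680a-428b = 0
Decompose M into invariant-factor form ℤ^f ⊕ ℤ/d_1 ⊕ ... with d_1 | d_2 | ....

Answer: M ≅ ℤ/4 ⊕ ℤ/4

Derivation:
rank_ℚ(R)=2; free=2−2=0
SNF(R) diag = [4, 4] → torsion [4, 4]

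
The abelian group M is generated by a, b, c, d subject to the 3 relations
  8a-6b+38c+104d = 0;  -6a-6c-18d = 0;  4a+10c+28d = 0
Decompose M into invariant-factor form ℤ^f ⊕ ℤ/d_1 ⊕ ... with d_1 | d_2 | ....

rank_ℚ(R)=3; free=4−3=1
SNF(R) diag = [2, 6, 6] → torsion [2, 6, 6]

Answer: M ≅ ℤ^1 ⊕ ℤ/2 ⊕ ℤ/6 ⊕ ℤ/6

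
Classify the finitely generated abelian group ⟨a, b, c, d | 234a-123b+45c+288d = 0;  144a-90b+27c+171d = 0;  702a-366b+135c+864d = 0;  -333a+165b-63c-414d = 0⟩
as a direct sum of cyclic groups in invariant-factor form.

rank_ℚ(R)=4; free=4−4=0
SNF(R) diag = [3, 9, 9, 27] → torsion [3, 9, 9, 27]

Answer: M ≅ ℤ/3 ⊕ ℤ/9 ⊕ ℤ/9 ⊕ ℤ/27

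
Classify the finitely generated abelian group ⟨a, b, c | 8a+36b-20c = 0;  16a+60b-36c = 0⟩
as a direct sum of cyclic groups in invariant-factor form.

Answer: M ≅ ℤ^1 ⊕ ℤ/4 ⊕ ℤ/8

Derivation:
rank_ℚ(R)=2; free=3−2=1
SNF(R) diag = [4, 8] → torsion [4, 8]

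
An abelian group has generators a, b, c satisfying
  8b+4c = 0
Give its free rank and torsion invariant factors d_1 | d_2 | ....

Answer: M ≅ ℤ^2 ⊕ ℤ/4

Derivation:
rank_ℚ(R)=1; free=3−1=2
SNF(R) diag = [4] → torsion [4]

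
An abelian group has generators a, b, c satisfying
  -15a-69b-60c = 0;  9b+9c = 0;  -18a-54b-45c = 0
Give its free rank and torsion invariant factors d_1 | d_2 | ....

rank_ℚ(R)=3; free=3−3=0
SNF(R) diag = [3, 9, 9] → torsion [3, 9, 9]

Answer: M ≅ ℤ/3 ⊕ ℤ/9 ⊕ ℤ/9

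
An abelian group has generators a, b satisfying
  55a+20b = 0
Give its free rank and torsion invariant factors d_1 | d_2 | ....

rank_ℚ(R)=1; free=2−1=1
SNF(R) diag = [5] → torsion [5]

Answer: M ≅ ℤ^1 ⊕ ℤ/5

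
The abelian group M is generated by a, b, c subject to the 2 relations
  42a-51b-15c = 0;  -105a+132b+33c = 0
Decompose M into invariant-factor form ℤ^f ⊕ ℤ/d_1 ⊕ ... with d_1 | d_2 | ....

rank_ℚ(R)=2; free=3−2=1
SNF(R) diag = [3, 9] → torsion [3, 9]

Answer: M ≅ ℤ^1 ⊕ ℤ/3 ⊕ ℤ/9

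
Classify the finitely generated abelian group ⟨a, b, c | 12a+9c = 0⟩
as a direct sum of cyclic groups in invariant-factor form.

rank_ℚ(R)=1; free=3−1=2
SNF(R) diag = [3] → torsion [3]

Answer: M ≅ ℤ^2 ⊕ ℤ/3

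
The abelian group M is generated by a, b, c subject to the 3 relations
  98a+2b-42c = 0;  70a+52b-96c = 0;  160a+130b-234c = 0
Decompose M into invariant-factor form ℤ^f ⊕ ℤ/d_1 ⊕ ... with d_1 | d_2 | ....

Answer: M ≅ ℤ/2 ⊕ ℤ/6 ⊕ ℤ/12

Derivation:
rank_ℚ(R)=3; free=3−3=0
SNF(R) diag = [2, 6, 12] → torsion [2, 6, 12]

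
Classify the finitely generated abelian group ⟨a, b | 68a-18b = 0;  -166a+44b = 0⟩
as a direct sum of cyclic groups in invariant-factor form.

Answer: M ≅ ℤ/2 ⊕ ℤ/2

Derivation:
rank_ℚ(R)=2; free=2−2=0
SNF(R) diag = [2, 2] → torsion [2, 2]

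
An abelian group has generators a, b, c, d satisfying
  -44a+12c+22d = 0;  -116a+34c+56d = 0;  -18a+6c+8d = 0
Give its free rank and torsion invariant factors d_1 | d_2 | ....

rank_ℚ(R)=3; free=4−3=1
SNF(R) diag = [2, 2, 2] → torsion [2, 2, 2]

Answer: M ≅ ℤ^1 ⊕ ℤ/2 ⊕ ℤ/2 ⊕ ℤ/2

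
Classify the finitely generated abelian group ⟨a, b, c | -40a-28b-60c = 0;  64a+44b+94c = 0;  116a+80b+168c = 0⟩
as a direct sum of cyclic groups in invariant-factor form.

Answer: M ≅ ℤ/2 ⊕ ℤ/4 ⊕ ℤ/12

Derivation:
rank_ℚ(R)=3; free=3−3=0
SNF(R) diag = [2, 4, 12] → torsion [2, 4, 12]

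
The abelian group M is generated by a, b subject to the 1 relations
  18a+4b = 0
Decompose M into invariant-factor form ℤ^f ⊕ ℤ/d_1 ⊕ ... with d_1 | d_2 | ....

Answer: M ≅ ℤ^1 ⊕ ℤ/2

Derivation:
rank_ℚ(R)=1; free=2−1=1
SNF(R) diag = [2] → torsion [2]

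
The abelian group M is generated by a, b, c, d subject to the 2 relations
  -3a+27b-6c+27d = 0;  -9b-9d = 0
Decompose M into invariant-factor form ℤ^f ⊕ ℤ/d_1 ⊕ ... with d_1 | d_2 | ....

Answer: M ≅ ℤ^2 ⊕ ℤ/3 ⊕ ℤ/9

Derivation:
rank_ℚ(R)=2; free=4−2=2
SNF(R) diag = [3, 9] → torsion [3, 9]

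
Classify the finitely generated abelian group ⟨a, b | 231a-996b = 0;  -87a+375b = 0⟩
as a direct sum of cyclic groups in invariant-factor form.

rank_ℚ(R)=2; free=2−2=0
SNF(R) diag = [3, 9] → torsion [3, 9]

Answer: M ≅ ℤ/3 ⊕ ℤ/9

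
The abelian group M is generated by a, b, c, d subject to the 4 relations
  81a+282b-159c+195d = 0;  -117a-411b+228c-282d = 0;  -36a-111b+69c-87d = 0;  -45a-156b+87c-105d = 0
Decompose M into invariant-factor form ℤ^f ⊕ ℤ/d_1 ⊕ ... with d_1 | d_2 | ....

rank_ℚ(R)=4; free=4−4=0
SNF(R) diag = [3, 9, 18, 18] → torsion [3, 9, 18, 18]

Answer: M ≅ ℤ/3 ⊕ ℤ/9 ⊕ ℤ/18 ⊕ ℤ/18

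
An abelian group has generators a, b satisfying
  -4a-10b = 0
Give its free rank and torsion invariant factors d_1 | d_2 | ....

Answer: M ≅ ℤ^1 ⊕ ℤ/2

Derivation:
rank_ℚ(R)=1; free=2−1=1
SNF(R) diag = [2] → torsion [2]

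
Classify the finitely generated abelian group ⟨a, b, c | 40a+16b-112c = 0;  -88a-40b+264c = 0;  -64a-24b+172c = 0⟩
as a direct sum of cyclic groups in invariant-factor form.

Answer: M ≅ ℤ/4 ⊕ ℤ/8 ⊕ ℤ/8

Derivation:
rank_ℚ(R)=3; free=3−3=0
SNF(R) diag = [4, 8, 8] → torsion [4, 8, 8]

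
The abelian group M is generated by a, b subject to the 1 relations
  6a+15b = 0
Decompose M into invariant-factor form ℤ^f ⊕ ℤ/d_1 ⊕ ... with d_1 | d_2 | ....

rank_ℚ(R)=1; free=2−1=1
SNF(R) diag = [3] → torsion [3]

Answer: M ≅ ℤ^1 ⊕ ℤ/3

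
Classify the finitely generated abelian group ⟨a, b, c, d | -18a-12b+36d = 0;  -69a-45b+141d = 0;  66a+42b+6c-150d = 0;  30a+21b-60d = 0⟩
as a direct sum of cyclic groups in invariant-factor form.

rank_ℚ(R)=4; free=4−4=0
SNF(R) diag = [3, 3, 6, 6] → torsion [3, 3, 6, 6]

Answer: M ≅ ℤ/3 ⊕ ℤ/3 ⊕ ℤ/6 ⊕ ℤ/6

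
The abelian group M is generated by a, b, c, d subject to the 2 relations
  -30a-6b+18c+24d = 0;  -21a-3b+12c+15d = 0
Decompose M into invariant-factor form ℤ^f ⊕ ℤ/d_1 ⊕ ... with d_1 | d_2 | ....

rank_ℚ(R)=2; free=4−2=2
SNF(R) diag = [3, 6] → torsion [3, 6]

Answer: M ≅ ℤ^2 ⊕ ℤ/3 ⊕ ℤ/6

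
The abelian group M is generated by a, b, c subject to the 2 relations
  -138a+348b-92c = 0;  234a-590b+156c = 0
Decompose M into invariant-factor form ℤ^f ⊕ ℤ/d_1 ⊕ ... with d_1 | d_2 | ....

rank_ℚ(R)=2; free=3−2=1
SNF(R) diag = [2, 2] → torsion [2, 2]

Answer: M ≅ ℤ^1 ⊕ ℤ/2 ⊕ ℤ/2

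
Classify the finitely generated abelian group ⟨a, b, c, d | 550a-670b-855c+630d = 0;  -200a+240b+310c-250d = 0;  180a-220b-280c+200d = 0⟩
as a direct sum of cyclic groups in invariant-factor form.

rank_ℚ(R)=3; free=4−3=1
SNF(R) diag = [5, 10, 20] → torsion [5, 10, 20]

Answer: M ≅ ℤ^1 ⊕ ℤ/5 ⊕ ℤ/10 ⊕ ℤ/20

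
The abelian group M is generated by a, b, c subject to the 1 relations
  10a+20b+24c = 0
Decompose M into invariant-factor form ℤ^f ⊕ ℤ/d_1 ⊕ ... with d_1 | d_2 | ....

Answer: M ≅ ℤ^2 ⊕ ℤ/2

Derivation:
rank_ℚ(R)=1; free=3−1=2
SNF(R) diag = [2] → torsion [2]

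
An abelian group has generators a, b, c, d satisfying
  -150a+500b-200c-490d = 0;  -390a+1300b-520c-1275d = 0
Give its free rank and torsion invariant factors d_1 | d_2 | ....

Answer: M ≅ ℤ^2 ⊕ ℤ/5 ⊕ ℤ/10

Derivation:
rank_ℚ(R)=2; free=4−2=2
SNF(R) diag = [5, 10] → torsion [5, 10]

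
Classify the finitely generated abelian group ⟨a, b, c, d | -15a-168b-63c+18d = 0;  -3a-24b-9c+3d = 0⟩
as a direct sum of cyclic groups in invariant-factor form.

rank_ℚ(R)=2; free=4−2=2
SNF(R) diag = [3, 3] → torsion [3, 3]

Answer: M ≅ ℤ^2 ⊕ ℤ/3 ⊕ ℤ/3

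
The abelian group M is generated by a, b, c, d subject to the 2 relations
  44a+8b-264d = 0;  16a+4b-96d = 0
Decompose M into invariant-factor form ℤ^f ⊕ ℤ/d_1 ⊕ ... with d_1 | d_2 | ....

Answer: M ≅ ℤ^2 ⊕ ℤ/4 ⊕ ℤ/12

Derivation:
rank_ℚ(R)=2; free=4−2=2
SNF(R) diag = [4, 12] → torsion [4, 12]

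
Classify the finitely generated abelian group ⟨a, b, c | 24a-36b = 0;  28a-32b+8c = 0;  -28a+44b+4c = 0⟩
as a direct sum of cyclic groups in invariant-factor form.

rank_ℚ(R)=3; free=3−3=0
SNF(R) diag = [4, 12, 12] → torsion [4, 12, 12]

Answer: M ≅ ℤ/4 ⊕ ℤ/12 ⊕ ℤ/12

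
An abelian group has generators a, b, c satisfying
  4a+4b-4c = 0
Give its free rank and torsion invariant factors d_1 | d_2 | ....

rank_ℚ(R)=1; free=3−1=2
SNF(R) diag = [4] → torsion [4]

Answer: M ≅ ℤ^2 ⊕ ℤ/4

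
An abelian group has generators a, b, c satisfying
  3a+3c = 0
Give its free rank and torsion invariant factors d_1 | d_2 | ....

rank_ℚ(R)=1; free=3−1=2
SNF(R) diag = [3] → torsion [3]

Answer: M ≅ ℤ^2 ⊕ ℤ/3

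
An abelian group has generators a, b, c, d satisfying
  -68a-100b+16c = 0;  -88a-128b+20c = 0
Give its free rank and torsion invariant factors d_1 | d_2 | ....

rank_ℚ(R)=2; free=4−2=2
SNF(R) diag = [4, 12] → torsion [4, 12]

Answer: M ≅ ℤ^2 ⊕ ℤ/4 ⊕ ℤ/12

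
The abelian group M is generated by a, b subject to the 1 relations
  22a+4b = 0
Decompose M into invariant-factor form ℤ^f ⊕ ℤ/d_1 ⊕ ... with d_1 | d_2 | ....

Answer: M ≅ ℤ^1 ⊕ ℤ/2

Derivation:
rank_ℚ(R)=1; free=2−1=1
SNF(R) diag = [2] → torsion [2]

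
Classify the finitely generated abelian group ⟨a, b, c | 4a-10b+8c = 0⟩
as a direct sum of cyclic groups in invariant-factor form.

Answer: M ≅ ℤ^2 ⊕ ℤ/2

Derivation:
rank_ℚ(R)=1; free=3−1=2
SNF(R) diag = [2] → torsion [2]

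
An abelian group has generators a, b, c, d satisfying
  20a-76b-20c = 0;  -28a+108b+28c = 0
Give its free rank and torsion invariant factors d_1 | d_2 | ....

Answer: M ≅ ℤ^2 ⊕ ℤ/4 ⊕ ℤ/8

Derivation:
rank_ℚ(R)=2; free=4−2=2
SNF(R) diag = [4, 8] → torsion [4, 8]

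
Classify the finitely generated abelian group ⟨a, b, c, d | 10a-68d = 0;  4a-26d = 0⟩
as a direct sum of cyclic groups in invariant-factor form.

rank_ℚ(R)=2; free=4−2=2
SNF(R) diag = [2, 6] → torsion [2, 6]

Answer: M ≅ ℤ^2 ⊕ ℤ/2 ⊕ ℤ/6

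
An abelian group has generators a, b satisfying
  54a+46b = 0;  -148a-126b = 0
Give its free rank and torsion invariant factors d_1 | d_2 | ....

rank_ℚ(R)=2; free=2−2=0
SNF(R) diag = [2, 2] → torsion [2, 2]

Answer: M ≅ ℤ/2 ⊕ ℤ/2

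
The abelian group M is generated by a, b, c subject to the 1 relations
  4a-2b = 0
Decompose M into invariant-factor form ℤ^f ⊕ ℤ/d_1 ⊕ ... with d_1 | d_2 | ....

rank_ℚ(R)=1; free=3−1=2
SNF(R) diag = [2] → torsion [2]

Answer: M ≅ ℤ^2 ⊕ ℤ/2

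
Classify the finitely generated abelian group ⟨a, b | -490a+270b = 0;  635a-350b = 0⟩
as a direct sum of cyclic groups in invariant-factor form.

rank_ℚ(R)=2; free=2−2=0
SNF(R) diag = [5, 10] → torsion [5, 10]

Answer: M ≅ ℤ/5 ⊕ ℤ/10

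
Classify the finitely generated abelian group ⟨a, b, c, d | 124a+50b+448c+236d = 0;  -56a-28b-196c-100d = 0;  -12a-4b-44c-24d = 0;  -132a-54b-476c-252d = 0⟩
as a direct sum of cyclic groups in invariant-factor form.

rank_ℚ(R)=4; free=4−4=0
SNF(R) diag = [2, 4, 4, 12] → torsion [2, 4, 4, 12]

Answer: M ≅ ℤ/2 ⊕ ℤ/4 ⊕ ℤ/4 ⊕ ℤ/12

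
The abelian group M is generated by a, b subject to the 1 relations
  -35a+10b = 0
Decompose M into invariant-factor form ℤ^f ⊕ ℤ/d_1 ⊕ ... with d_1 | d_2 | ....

rank_ℚ(R)=1; free=2−1=1
SNF(R) diag = [5] → torsion [5]

Answer: M ≅ ℤ^1 ⊕ ℤ/5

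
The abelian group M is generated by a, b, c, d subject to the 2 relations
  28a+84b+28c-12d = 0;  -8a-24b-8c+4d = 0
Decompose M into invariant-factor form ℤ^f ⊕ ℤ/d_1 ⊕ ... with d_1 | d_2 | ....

Answer: M ≅ ℤ^2 ⊕ ℤ/4 ⊕ ℤ/4

Derivation:
rank_ℚ(R)=2; free=4−2=2
SNF(R) diag = [4, 4] → torsion [4, 4]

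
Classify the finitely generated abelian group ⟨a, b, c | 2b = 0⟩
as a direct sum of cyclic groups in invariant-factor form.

rank_ℚ(R)=1; free=3−1=2
SNF(R) diag = [2] → torsion [2]

Answer: M ≅ ℤ^2 ⊕ ℤ/2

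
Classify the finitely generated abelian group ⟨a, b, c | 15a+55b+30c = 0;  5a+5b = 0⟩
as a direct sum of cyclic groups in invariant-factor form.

rank_ℚ(R)=2; free=3−2=1
SNF(R) diag = [5, 10] → torsion [5, 10]

Answer: M ≅ ℤ^1 ⊕ ℤ/5 ⊕ ℤ/10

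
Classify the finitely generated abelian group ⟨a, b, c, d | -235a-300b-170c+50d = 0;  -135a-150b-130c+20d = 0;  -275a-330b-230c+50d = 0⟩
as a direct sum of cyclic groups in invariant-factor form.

Answer: M ≅ ℤ^1 ⊕ ℤ/5 ⊕ ℤ/10 ⊕ ℤ/10

Derivation:
rank_ℚ(R)=3; free=4−3=1
SNF(R) diag = [5, 10, 10] → torsion [5, 10, 10]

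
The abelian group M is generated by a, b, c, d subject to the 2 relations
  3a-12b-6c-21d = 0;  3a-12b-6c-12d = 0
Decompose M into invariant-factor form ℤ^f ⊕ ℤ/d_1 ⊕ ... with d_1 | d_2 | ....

Answer: M ≅ ℤ^2 ⊕ ℤ/3 ⊕ ℤ/9

Derivation:
rank_ℚ(R)=2; free=4−2=2
SNF(R) diag = [3, 9] → torsion [3, 9]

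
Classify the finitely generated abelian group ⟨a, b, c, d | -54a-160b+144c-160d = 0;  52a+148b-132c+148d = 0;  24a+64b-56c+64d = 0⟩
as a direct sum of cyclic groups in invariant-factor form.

rank_ℚ(R)=3; free=4−3=1
SNF(R) diag = [2, 4, 8] → torsion [2, 4, 8]

Answer: M ≅ ℤ^1 ⊕ ℤ/2 ⊕ ℤ/4 ⊕ ℤ/8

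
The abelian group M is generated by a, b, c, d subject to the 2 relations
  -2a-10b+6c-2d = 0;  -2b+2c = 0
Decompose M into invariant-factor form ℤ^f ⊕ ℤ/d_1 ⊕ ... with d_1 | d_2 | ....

Answer: M ≅ ℤ^2 ⊕ ℤ/2 ⊕ ℤ/2

Derivation:
rank_ℚ(R)=2; free=4−2=2
SNF(R) diag = [2, 2] → torsion [2, 2]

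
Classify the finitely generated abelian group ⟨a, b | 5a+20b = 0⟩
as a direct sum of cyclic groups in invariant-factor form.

Answer: M ≅ ℤ^1 ⊕ ℤ/5

Derivation:
rank_ℚ(R)=1; free=2−1=1
SNF(R) diag = [5] → torsion [5]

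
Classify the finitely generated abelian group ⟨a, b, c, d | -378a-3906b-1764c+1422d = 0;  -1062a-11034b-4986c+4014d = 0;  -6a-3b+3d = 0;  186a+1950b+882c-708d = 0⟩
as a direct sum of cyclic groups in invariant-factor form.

Answer: M ≅ ℤ/3 ⊕ ℤ/6 ⊕ ℤ/18 ⊕ ℤ/54

Derivation:
rank_ℚ(R)=4; free=4−4=0
SNF(R) diag = [3, 6, 18, 54] → torsion [3, 6, 18, 54]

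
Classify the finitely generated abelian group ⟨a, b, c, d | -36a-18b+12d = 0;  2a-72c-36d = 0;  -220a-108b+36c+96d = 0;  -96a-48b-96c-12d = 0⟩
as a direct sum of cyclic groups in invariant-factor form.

Answer: M ≅ ℤ/2 ⊕ ℤ/6 ⊕ ℤ/12 ⊕ ℤ/36

Derivation:
rank_ℚ(R)=4; free=4−4=0
SNF(R) diag = [2, 6, 12, 36] → torsion [2, 6, 12, 36]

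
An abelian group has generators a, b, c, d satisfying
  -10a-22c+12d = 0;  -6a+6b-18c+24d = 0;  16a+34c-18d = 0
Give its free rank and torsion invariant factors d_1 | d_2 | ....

Answer: M ≅ ℤ^1 ⊕ ℤ/2 ⊕ ℤ/6 ⊕ ℤ/6

Derivation:
rank_ℚ(R)=3; free=4−3=1
SNF(R) diag = [2, 6, 6] → torsion [2, 6, 6]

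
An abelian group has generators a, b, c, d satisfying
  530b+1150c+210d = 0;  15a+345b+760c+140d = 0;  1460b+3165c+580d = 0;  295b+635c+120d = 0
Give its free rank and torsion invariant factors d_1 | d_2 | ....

Answer: M ≅ ℤ/5 ⊕ ℤ/5 ⊕ ℤ/15 ⊕ ℤ/30

Derivation:
rank_ℚ(R)=4; free=4−4=0
SNF(R) diag = [5, 5, 15, 30] → torsion [5, 5, 15, 30]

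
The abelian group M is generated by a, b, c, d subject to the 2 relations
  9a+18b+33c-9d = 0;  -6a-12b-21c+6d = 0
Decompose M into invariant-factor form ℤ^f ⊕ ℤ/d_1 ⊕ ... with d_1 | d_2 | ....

Answer: M ≅ ℤ^2 ⊕ ℤ/3 ⊕ ℤ/3

Derivation:
rank_ℚ(R)=2; free=4−2=2
SNF(R) diag = [3, 3] → torsion [3, 3]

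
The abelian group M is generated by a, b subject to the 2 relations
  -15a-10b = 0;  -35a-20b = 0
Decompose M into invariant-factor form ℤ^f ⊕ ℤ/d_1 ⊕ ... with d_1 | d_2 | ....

Answer: M ≅ ℤ/5 ⊕ ℤ/10

Derivation:
rank_ℚ(R)=2; free=2−2=0
SNF(R) diag = [5, 10] → torsion [5, 10]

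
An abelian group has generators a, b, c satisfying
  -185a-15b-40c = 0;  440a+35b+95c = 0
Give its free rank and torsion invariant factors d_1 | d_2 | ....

rank_ℚ(R)=2; free=3−2=1
SNF(R) diag = [5, 5] → torsion [5, 5]

Answer: M ≅ ℤ^1 ⊕ ℤ/5 ⊕ ℤ/5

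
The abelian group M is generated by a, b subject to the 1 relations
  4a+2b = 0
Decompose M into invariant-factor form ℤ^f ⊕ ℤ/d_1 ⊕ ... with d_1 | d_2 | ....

rank_ℚ(R)=1; free=2−1=1
SNF(R) diag = [2] → torsion [2]

Answer: M ≅ ℤ^1 ⊕ ℤ/2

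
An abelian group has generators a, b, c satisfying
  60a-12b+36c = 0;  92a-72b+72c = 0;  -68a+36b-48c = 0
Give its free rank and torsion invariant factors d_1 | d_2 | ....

Answer: M ≅ ℤ/4 ⊕ ℤ/12 ⊕ ℤ/12

Derivation:
rank_ℚ(R)=3; free=3−3=0
SNF(R) diag = [4, 12, 12] → torsion [4, 12, 12]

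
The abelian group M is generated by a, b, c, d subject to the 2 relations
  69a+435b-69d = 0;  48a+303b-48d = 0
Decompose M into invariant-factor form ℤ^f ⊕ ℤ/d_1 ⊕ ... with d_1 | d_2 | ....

rank_ℚ(R)=2; free=4−2=2
SNF(R) diag = [3, 9] → torsion [3, 9]

Answer: M ≅ ℤ^2 ⊕ ℤ/3 ⊕ ℤ/9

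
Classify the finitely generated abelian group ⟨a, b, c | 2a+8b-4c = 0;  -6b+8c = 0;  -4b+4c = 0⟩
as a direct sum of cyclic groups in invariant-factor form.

Answer: M ≅ ℤ/2 ⊕ ℤ/2 ⊕ ℤ/4

Derivation:
rank_ℚ(R)=3; free=3−3=0
SNF(R) diag = [2, 2, 4] → torsion [2, 2, 4]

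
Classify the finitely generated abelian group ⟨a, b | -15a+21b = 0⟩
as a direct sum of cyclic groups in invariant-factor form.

rank_ℚ(R)=1; free=2−1=1
SNF(R) diag = [3] → torsion [3]

Answer: M ≅ ℤ^1 ⊕ ℤ/3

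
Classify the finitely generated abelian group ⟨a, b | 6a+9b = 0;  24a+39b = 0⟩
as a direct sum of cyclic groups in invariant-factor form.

Answer: M ≅ ℤ/3 ⊕ ℤ/6

Derivation:
rank_ℚ(R)=2; free=2−2=0
SNF(R) diag = [3, 6] → torsion [3, 6]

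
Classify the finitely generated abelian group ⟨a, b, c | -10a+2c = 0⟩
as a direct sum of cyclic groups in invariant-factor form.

Answer: M ≅ ℤ^2 ⊕ ℤ/2

Derivation:
rank_ℚ(R)=1; free=3−1=2
SNF(R) diag = [2] → torsion [2]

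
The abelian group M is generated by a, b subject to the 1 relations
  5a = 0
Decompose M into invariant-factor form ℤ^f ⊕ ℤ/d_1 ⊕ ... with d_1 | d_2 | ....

Answer: M ≅ ℤ^1 ⊕ ℤ/5

Derivation:
rank_ℚ(R)=1; free=2−1=1
SNF(R) diag = [5] → torsion [5]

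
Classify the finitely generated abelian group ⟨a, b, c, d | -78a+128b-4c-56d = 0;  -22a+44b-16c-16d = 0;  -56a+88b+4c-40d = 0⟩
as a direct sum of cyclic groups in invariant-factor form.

Answer: M ≅ ℤ^1 ⊕ ℤ/2 ⊕ ℤ/4 ⊕ ℤ/4

Derivation:
rank_ℚ(R)=3; free=4−3=1
SNF(R) diag = [2, 4, 4] → torsion [2, 4, 4]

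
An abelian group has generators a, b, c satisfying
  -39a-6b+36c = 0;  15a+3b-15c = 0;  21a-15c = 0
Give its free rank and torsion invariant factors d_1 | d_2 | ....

rank_ℚ(R)=3; free=3−3=0
SNF(R) diag = [3, 3, 3] → torsion [3, 3, 3]

Answer: M ≅ ℤ/3 ⊕ ℤ/3 ⊕ ℤ/3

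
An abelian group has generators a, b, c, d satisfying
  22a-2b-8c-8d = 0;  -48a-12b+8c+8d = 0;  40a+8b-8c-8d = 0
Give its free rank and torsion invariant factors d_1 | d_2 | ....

rank_ℚ(R)=3; free=4−3=1
SNF(R) diag = [2, 4, 8] → torsion [2, 4, 8]

Answer: M ≅ ℤ^1 ⊕ ℤ/2 ⊕ ℤ/4 ⊕ ℤ/8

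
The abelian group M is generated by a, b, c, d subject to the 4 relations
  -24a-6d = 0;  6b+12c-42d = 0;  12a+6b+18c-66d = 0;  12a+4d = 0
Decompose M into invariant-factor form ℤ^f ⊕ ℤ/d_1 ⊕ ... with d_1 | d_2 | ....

rank_ℚ(R)=4; free=4−4=0
SNF(R) diag = [2, 6, 6, 12] → torsion [2, 6, 6, 12]

Answer: M ≅ ℤ/2 ⊕ ℤ/6 ⊕ ℤ/6 ⊕ ℤ/12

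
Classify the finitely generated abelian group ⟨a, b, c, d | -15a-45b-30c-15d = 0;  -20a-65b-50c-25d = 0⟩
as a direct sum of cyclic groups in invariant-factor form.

Answer: M ≅ ℤ^2 ⊕ ℤ/5 ⊕ ℤ/15

Derivation:
rank_ℚ(R)=2; free=4−2=2
SNF(R) diag = [5, 15] → torsion [5, 15]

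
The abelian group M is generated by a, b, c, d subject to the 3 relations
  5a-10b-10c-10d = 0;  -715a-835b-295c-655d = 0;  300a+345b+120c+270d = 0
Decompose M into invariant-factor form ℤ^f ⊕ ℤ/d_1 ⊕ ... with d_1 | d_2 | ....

rank_ℚ(R)=3; free=4−3=1
SNF(R) diag = [5, 15, 15] → torsion [5, 15, 15]

Answer: M ≅ ℤ^1 ⊕ ℤ/5 ⊕ ℤ/15 ⊕ ℤ/15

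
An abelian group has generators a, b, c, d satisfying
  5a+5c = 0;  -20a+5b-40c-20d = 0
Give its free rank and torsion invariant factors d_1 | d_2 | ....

rank_ℚ(R)=2; free=4−2=2
SNF(R) diag = [5, 5] → torsion [5, 5]

Answer: M ≅ ℤ^2 ⊕ ℤ/5 ⊕ ℤ/5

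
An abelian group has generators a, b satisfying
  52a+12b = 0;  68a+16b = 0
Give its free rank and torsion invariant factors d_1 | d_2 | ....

Answer: M ≅ ℤ/4 ⊕ ℤ/4

Derivation:
rank_ℚ(R)=2; free=2−2=0
SNF(R) diag = [4, 4] → torsion [4, 4]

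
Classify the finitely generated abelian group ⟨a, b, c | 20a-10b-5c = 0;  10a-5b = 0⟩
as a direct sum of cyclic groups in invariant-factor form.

Answer: M ≅ ℤ^1 ⊕ ℤ/5 ⊕ ℤ/5

Derivation:
rank_ℚ(R)=2; free=3−2=1
SNF(R) diag = [5, 5] → torsion [5, 5]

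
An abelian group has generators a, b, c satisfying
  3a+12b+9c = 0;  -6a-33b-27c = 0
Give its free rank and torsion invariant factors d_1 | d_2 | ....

Answer: M ≅ ℤ^1 ⊕ ℤ/3 ⊕ ℤ/9

Derivation:
rank_ℚ(R)=2; free=3−2=1
SNF(R) diag = [3, 9] → torsion [3, 9]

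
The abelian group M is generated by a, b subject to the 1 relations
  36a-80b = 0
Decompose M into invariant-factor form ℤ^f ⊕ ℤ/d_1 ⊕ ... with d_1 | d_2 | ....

Answer: M ≅ ℤ^1 ⊕ ℤ/4

Derivation:
rank_ℚ(R)=1; free=2−1=1
SNF(R) diag = [4] → torsion [4]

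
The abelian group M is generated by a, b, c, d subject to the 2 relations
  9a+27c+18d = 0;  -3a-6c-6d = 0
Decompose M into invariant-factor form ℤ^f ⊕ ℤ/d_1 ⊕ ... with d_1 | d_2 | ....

Answer: M ≅ ℤ^2 ⊕ ℤ/3 ⊕ ℤ/9

Derivation:
rank_ℚ(R)=2; free=4−2=2
SNF(R) diag = [3, 9] → torsion [3, 9]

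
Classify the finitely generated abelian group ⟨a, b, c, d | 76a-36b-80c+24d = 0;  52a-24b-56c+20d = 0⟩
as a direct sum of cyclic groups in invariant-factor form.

Answer: M ≅ ℤ^2 ⊕ ℤ/4 ⊕ ℤ/4

Derivation:
rank_ℚ(R)=2; free=4−2=2
SNF(R) diag = [4, 4] → torsion [4, 4]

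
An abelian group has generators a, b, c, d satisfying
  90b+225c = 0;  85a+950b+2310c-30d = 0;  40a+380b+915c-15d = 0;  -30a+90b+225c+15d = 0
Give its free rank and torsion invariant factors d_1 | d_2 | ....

rank_ℚ(R)=4; free=4−4=0
SNF(R) diag = [5, 15, 45, 90] → torsion [5, 15, 45, 90]

Answer: M ≅ ℤ/5 ⊕ ℤ/15 ⊕ ℤ/45 ⊕ ℤ/90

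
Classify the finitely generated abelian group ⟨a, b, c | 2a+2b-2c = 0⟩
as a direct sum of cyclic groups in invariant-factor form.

Answer: M ≅ ℤ^2 ⊕ ℤ/2

Derivation:
rank_ℚ(R)=1; free=3−1=2
SNF(R) diag = [2] → torsion [2]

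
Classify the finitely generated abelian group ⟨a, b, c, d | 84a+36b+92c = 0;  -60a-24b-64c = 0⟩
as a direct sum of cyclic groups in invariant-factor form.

Answer: M ≅ ℤ^2 ⊕ ℤ/4 ⊕ ℤ/12

Derivation:
rank_ℚ(R)=2; free=4−2=2
SNF(R) diag = [4, 12] → torsion [4, 12]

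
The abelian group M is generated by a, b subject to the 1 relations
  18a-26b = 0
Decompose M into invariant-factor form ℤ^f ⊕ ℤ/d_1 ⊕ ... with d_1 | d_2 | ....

rank_ℚ(R)=1; free=2−1=1
SNF(R) diag = [2] → torsion [2]

Answer: M ≅ ℤ^1 ⊕ ℤ/2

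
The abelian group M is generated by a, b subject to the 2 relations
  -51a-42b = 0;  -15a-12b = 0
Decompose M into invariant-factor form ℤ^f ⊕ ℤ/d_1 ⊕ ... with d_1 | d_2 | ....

rank_ℚ(R)=2; free=2−2=0
SNF(R) diag = [3, 6] → torsion [3, 6]

Answer: M ≅ ℤ/3 ⊕ ℤ/6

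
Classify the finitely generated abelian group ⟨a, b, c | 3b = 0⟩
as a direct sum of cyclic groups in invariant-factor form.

rank_ℚ(R)=1; free=3−1=2
SNF(R) diag = [3] → torsion [3]

Answer: M ≅ ℤ^2 ⊕ ℤ/3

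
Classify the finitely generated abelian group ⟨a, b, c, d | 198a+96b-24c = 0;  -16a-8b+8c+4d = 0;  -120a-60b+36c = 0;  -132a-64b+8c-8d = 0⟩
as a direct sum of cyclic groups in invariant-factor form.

Answer: M ≅ ℤ/2 ⊕ ℤ/4 ⊕ ℤ/12 ⊕ ℤ/24

Derivation:
rank_ℚ(R)=4; free=4−4=0
SNF(R) diag = [2, 4, 12, 24] → torsion [2, 4, 12, 24]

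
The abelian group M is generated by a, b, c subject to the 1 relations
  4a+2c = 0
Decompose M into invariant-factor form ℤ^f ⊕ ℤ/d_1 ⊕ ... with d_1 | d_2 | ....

rank_ℚ(R)=1; free=3−1=2
SNF(R) diag = [2] → torsion [2]

Answer: M ≅ ℤ^2 ⊕ ℤ/2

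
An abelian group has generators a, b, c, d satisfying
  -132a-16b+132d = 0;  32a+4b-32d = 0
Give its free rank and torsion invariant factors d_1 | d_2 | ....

Answer: M ≅ ℤ^2 ⊕ ℤ/4 ⊕ ℤ/4

Derivation:
rank_ℚ(R)=2; free=4−2=2
SNF(R) diag = [4, 4] → torsion [4, 4]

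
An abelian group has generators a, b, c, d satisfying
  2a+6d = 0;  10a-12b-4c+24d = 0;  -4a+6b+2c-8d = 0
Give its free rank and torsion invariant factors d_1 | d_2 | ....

rank_ℚ(R)=3; free=4−3=1
SNF(R) diag = [2, 2, 2] → torsion [2, 2, 2]

Answer: M ≅ ℤ^1 ⊕ ℤ/2 ⊕ ℤ/2 ⊕ ℤ/2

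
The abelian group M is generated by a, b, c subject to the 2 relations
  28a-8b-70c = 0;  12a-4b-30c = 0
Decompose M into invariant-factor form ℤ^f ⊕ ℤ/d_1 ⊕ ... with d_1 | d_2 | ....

rank_ℚ(R)=2; free=3−2=1
SNF(R) diag = [2, 4] → torsion [2, 4]

Answer: M ≅ ℤ^1 ⊕ ℤ/2 ⊕ ℤ/4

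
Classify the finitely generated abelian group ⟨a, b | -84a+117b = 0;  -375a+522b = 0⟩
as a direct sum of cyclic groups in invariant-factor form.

Answer: M ≅ ℤ/3 ⊕ ℤ/9

Derivation:
rank_ℚ(R)=2; free=2−2=0
SNF(R) diag = [3, 9] → torsion [3, 9]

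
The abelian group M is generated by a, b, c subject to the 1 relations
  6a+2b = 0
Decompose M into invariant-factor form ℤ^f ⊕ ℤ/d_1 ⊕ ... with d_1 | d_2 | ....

Answer: M ≅ ℤ^2 ⊕ ℤ/2

Derivation:
rank_ℚ(R)=1; free=3−1=2
SNF(R) diag = [2] → torsion [2]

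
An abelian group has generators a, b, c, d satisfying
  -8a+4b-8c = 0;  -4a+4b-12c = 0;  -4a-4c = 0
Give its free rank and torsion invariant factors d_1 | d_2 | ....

Answer: M ≅ ℤ^1 ⊕ ℤ/4 ⊕ ℤ/4 ⊕ ℤ/8

Derivation:
rank_ℚ(R)=3; free=4−3=1
SNF(R) diag = [4, 4, 8] → torsion [4, 4, 8]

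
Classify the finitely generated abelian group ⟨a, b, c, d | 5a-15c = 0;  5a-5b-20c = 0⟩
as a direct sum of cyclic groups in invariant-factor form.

Answer: M ≅ ℤ^2 ⊕ ℤ/5 ⊕ ℤ/5

Derivation:
rank_ℚ(R)=2; free=4−2=2
SNF(R) diag = [5, 5] → torsion [5, 5]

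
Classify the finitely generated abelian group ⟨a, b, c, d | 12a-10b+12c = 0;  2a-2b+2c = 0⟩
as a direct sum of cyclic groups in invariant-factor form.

rank_ℚ(R)=2; free=4−2=2
SNF(R) diag = [2, 2] → torsion [2, 2]

Answer: M ≅ ℤ^2 ⊕ ℤ/2 ⊕ ℤ/2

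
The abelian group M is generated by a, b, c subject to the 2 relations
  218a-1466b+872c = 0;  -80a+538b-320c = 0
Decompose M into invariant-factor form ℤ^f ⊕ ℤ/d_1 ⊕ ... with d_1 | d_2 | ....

rank_ℚ(R)=2; free=3−2=1
SNF(R) diag = [2, 2] → torsion [2, 2]

Answer: M ≅ ℤ^1 ⊕ ℤ/2 ⊕ ℤ/2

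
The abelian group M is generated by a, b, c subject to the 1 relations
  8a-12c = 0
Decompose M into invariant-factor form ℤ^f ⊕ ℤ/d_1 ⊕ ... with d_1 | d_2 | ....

Answer: M ≅ ℤ^2 ⊕ ℤ/4

Derivation:
rank_ℚ(R)=1; free=3−1=2
SNF(R) diag = [4] → torsion [4]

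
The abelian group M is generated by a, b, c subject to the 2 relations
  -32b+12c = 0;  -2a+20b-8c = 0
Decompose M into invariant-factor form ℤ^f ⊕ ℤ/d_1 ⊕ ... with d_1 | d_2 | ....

rank_ℚ(R)=2; free=3−2=1
SNF(R) diag = [2, 4] → torsion [2, 4]

Answer: M ≅ ℤ^1 ⊕ ℤ/2 ⊕ ℤ/4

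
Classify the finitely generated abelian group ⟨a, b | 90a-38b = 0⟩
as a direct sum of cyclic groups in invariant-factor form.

Answer: M ≅ ℤ^1 ⊕ ℤ/2

Derivation:
rank_ℚ(R)=1; free=2−1=1
SNF(R) diag = [2] → torsion [2]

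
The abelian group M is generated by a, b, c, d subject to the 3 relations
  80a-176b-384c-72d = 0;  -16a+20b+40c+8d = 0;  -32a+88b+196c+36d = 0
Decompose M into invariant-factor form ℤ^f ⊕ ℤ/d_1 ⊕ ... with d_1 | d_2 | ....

rank_ℚ(R)=3; free=4−3=1
SNF(R) diag = [4, 4, 8] → torsion [4, 4, 8]

Answer: M ≅ ℤ^1 ⊕ ℤ/4 ⊕ ℤ/4 ⊕ ℤ/8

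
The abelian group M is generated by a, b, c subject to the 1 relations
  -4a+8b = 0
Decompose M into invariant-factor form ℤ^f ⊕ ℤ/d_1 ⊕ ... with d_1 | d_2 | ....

Answer: M ≅ ℤ^2 ⊕ ℤ/4

Derivation:
rank_ℚ(R)=1; free=3−1=2
SNF(R) diag = [4] → torsion [4]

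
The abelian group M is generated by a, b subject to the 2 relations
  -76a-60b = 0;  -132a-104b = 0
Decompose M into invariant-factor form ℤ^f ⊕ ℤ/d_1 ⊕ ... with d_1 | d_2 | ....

rank_ℚ(R)=2; free=2−2=0
SNF(R) diag = [4, 4] → torsion [4, 4]

Answer: M ≅ ℤ/4 ⊕ ℤ/4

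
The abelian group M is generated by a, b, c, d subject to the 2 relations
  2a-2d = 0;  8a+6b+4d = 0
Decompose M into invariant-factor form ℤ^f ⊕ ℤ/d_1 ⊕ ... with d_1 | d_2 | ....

Answer: M ≅ ℤ^2 ⊕ ℤ/2 ⊕ ℤ/6

Derivation:
rank_ℚ(R)=2; free=4−2=2
SNF(R) diag = [2, 6] → torsion [2, 6]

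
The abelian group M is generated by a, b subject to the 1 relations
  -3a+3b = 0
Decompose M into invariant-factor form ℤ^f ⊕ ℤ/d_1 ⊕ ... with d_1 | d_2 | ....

rank_ℚ(R)=1; free=2−1=1
SNF(R) diag = [3] → torsion [3]

Answer: M ≅ ℤ^1 ⊕ ℤ/3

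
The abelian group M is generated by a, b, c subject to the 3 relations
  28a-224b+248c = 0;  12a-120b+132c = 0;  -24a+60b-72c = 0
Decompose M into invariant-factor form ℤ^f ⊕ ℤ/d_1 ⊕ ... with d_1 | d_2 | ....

rank_ℚ(R)=3; free=3−3=0
SNF(R) diag = [4, 12, 12] → torsion [4, 12, 12]

Answer: M ≅ ℤ/4 ⊕ ℤ/12 ⊕ ℤ/12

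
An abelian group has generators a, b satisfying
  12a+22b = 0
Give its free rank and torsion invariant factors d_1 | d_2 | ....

rank_ℚ(R)=1; free=2−1=1
SNF(R) diag = [2] → torsion [2]

Answer: M ≅ ℤ^1 ⊕ ℤ/2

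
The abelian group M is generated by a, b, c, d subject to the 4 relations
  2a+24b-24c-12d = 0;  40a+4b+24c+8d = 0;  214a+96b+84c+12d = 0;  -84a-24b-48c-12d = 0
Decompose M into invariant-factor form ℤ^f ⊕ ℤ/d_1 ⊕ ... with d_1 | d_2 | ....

rank_ℚ(R)=4; free=4−4=0
SNF(R) diag = [2, 4, 12, 12] → torsion [2, 4, 12, 12]

Answer: M ≅ ℤ/2 ⊕ ℤ/4 ⊕ ℤ/12 ⊕ ℤ/12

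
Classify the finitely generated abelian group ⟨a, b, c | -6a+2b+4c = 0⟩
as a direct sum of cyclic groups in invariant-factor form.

Answer: M ≅ ℤ^2 ⊕ ℤ/2

Derivation:
rank_ℚ(R)=1; free=3−1=2
SNF(R) diag = [2] → torsion [2]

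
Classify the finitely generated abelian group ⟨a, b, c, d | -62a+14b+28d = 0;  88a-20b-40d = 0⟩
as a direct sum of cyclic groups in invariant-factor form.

rank_ℚ(R)=2; free=4−2=2
SNF(R) diag = [2, 4] → torsion [2, 4]

Answer: M ≅ ℤ^2 ⊕ ℤ/2 ⊕ ℤ/4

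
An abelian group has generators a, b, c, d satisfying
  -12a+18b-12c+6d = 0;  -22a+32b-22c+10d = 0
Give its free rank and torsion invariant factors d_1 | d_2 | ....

Answer: M ≅ ℤ^2 ⊕ ℤ/2 ⊕ ℤ/6

Derivation:
rank_ℚ(R)=2; free=4−2=2
SNF(R) diag = [2, 6] → torsion [2, 6]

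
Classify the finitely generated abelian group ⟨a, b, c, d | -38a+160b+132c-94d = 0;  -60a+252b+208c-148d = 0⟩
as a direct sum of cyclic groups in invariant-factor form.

Answer: M ≅ ℤ^2 ⊕ ℤ/2 ⊕ ℤ/4

Derivation:
rank_ℚ(R)=2; free=4−2=2
SNF(R) diag = [2, 4] → torsion [2, 4]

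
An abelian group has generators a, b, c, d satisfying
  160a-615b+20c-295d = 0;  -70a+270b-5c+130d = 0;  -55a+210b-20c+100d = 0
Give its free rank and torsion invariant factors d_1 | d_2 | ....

rank_ℚ(R)=3; free=4−3=1
SNF(R) diag = [5, 15, 15] → torsion [5, 15, 15]

Answer: M ≅ ℤ^1 ⊕ ℤ/5 ⊕ ℤ/15 ⊕ ℤ/15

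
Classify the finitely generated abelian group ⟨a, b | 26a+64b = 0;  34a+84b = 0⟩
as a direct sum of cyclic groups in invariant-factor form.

rank_ℚ(R)=2; free=2−2=0
SNF(R) diag = [2, 4] → torsion [2, 4]

Answer: M ≅ ℤ/2 ⊕ ℤ/4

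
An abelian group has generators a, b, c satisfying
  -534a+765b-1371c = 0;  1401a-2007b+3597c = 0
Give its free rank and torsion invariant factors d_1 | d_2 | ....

rank_ℚ(R)=2; free=3−2=1
SNF(R) diag = [3, 9] → torsion [3, 9]

Answer: M ≅ ℤ^1 ⊕ ℤ/3 ⊕ ℤ/9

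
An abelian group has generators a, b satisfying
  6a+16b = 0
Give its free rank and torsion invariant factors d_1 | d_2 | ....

rank_ℚ(R)=1; free=2−1=1
SNF(R) diag = [2] → torsion [2]

Answer: M ≅ ℤ^1 ⊕ ℤ/2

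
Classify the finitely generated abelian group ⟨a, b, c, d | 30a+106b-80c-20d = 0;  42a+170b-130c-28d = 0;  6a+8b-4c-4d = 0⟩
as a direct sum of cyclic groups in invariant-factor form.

rank_ℚ(R)=3; free=4−3=1
SNF(R) diag = [2, 6, 18] → torsion [2, 6, 18]

Answer: M ≅ ℤ^1 ⊕ ℤ/2 ⊕ ℤ/6 ⊕ ℤ/18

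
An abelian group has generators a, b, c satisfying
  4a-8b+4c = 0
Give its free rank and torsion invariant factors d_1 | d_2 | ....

rank_ℚ(R)=1; free=3−1=2
SNF(R) diag = [4] → torsion [4]

Answer: M ≅ ℤ^2 ⊕ ℤ/4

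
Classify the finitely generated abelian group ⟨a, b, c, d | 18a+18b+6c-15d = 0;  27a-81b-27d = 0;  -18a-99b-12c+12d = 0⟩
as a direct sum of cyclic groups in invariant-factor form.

rank_ℚ(R)=3; free=4−3=1
SNF(R) diag = [3, 9, 27] → torsion [3, 9, 27]

Answer: M ≅ ℤ^1 ⊕ ℤ/3 ⊕ ℤ/9 ⊕ ℤ/27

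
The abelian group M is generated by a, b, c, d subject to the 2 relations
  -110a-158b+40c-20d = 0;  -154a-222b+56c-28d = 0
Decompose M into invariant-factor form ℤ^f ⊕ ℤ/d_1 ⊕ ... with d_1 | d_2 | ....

Answer: M ≅ ℤ^2 ⊕ ℤ/2 ⊕ ℤ/4

Derivation:
rank_ℚ(R)=2; free=4−2=2
SNF(R) diag = [2, 4] → torsion [2, 4]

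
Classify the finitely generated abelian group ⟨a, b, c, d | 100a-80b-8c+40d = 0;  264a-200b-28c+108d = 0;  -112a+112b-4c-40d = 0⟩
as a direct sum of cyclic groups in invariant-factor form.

Answer: M ≅ ℤ^1 ⊕ ℤ/4 ⊕ ℤ/4 ⊕ ℤ/4

Derivation:
rank_ℚ(R)=3; free=4−3=1
SNF(R) diag = [4, 4, 4] → torsion [4, 4, 4]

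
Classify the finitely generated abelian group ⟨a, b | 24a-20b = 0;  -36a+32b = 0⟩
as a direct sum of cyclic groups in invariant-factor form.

Answer: M ≅ ℤ/4 ⊕ ℤ/12

Derivation:
rank_ℚ(R)=2; free=2−2=0
SNF(R) diag = [4, 12] → torsion [4, 12]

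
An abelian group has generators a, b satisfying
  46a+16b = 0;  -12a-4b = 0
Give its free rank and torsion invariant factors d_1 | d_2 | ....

Answer: M ≅ ℤ/2 ⊕ ℤ/4

Derivation:
rank_ℚ(R)=2; free=2−2=0
SNF(R) diag = [2, 4] → torsion [2, 4]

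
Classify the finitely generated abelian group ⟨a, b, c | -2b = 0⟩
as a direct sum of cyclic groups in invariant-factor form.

Answer: M ≅ ℤ^2 ⊕ ℤ/2

Derivation:
rank_ℚ(R)=1; free=3−1=2
SNF(R) diag = [2] → torsion [2]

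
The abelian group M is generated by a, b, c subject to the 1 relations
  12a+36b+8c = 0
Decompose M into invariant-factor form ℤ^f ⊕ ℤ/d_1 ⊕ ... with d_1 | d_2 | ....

rank_ℚ(R)=1; free=3−1=2
SNF(R) diag = [4] → torsion [4]

Answer: M ≅ ℤ^2 ⊕ ℤ/4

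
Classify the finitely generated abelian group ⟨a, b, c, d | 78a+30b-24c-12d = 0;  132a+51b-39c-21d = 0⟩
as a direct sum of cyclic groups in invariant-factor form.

rank_ℚ(R)=2; free=4−2=2
SNF(R) diag = [3, 6] → torsion [3, 6]

Answer: M ≅ ℤ^2 ⊕ ℤ/3 ⊕ ℤ/6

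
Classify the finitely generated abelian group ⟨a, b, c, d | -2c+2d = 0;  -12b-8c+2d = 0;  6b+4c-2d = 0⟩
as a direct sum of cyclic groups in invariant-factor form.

Answer: M ≅ ℤ^1 ⊕ ℤ/2 ⊕ ℤ/2 ⊕ ℤ/6

Derivation:
rank_ℚ(R)=3; free=4−3=1
SNF(R) diag = [2, 2, 6] → torsion [2, 2, 6]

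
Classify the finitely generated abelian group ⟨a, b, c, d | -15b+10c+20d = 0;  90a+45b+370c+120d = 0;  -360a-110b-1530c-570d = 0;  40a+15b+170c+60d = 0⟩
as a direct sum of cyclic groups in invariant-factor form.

Answer: M ≅ ℤ/5 ⊕ ℤ/10 ⊕ ℤ/10 ⊕ ℤ/20

Derivation:
rank_ℚ(R)=4; free=4−4=0
SNF(R) diag = [5, 10, 10, 20] → torsion [5, 10, 10, 20]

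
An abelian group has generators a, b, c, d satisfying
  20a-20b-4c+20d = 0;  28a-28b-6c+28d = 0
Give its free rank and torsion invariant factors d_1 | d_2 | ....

rank_ℚ(R)=2; free=4−2=2
SNF(R) diag = [2, 4] → torsion [2, 4]

Answer: M ≅ ℤ^2 ⊕ ℤ/2 ⊕ ℤ/4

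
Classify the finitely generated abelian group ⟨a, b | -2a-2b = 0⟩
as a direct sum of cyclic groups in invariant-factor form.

Answer: M ≅ ℤ^1 ⊕ ℤ/2

Derivation:
rank_ℚ(R)=1; free=2−1=1
SNF(R) diag = [2] → torsion [2]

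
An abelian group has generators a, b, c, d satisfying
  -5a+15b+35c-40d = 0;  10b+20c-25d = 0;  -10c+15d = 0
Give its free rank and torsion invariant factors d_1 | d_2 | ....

Answer: M ≅ ℤ^1 ⊕ ℤ/5 ⊕ ℤ/5 ⊕ ℤ/10

Derivation:
rank_ℚ(R)=3; free=4−3=1
SNF(R) diag = [5, 5, 10] → torsion [5, 5, 10]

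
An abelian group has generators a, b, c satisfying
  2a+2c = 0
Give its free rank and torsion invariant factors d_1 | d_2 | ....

Answer: M ≅ ℤ^2 ⊕ ℤ/2

Derivation:
rank_ℚ(R)=1; free=3−1=2
SNF(R) diag = [2] → torsion [2]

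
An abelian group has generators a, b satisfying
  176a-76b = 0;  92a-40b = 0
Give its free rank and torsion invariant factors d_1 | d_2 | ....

rank_ℚ(R)=2; free=2−2=0
SNF(R) diag = [4, 12] → torsion [4, 12]

Answer: M ≅ ℤ/4 ⊕ ℤ/12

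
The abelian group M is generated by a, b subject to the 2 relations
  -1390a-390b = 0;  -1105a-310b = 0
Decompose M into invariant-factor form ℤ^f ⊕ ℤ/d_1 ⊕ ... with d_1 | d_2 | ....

rank_ℚ(R)=2; free=2−2=0
SNF(R) diag = [5, 10] → torsion [5, 10]

Answer: M ≅ ℤ/5 ⊕ ℤ/10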